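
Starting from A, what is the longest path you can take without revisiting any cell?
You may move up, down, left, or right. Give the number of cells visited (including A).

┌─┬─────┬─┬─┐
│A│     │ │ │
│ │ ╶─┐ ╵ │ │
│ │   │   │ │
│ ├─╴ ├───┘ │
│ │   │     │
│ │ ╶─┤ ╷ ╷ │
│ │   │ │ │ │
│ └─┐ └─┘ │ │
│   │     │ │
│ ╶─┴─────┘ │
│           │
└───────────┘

Finding longest simple path using DFS:
Start: (0, 0)
Longest path visits 31 cells
Path: A → down → down → down → down → down → right → right → right → right → right → up → up → up → left → down → down → left → left → up → left → up → right → up → left → up → right → right → down → right → up

Solution:

┌─┬─────┬─┬─┐
│A│↱ → ↓│B│ │
│ │ ╶─┐ ╵ │ │
│↓│↑ ↰│↳ ↑│ │
│ ├─╴ ├───┘ │
│↓│↱ ↑│  ↓ ↰│
│ │ ╶─┤ ╷ ╷ │
│↓│↑ ↰│ │↓│↑│
│ └─┐ └─┘ │ │
│↓  │↑ ← ↲│↑│
│ ╶─┴─────┘ │
│↳ → → → → ↑│
└───────────┘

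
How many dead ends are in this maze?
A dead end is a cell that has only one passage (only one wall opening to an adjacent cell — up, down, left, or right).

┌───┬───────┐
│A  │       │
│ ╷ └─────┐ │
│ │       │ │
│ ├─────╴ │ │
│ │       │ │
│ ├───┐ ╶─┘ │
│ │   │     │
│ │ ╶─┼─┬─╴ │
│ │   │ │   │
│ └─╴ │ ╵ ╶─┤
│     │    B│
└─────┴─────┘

Checking each cell for number of passages:

Dead ends found at positions:
  (0, 2)
  (2, 1)
  (3, 2)
  (4, 3)
  (5, 5)
Total dead ends: 5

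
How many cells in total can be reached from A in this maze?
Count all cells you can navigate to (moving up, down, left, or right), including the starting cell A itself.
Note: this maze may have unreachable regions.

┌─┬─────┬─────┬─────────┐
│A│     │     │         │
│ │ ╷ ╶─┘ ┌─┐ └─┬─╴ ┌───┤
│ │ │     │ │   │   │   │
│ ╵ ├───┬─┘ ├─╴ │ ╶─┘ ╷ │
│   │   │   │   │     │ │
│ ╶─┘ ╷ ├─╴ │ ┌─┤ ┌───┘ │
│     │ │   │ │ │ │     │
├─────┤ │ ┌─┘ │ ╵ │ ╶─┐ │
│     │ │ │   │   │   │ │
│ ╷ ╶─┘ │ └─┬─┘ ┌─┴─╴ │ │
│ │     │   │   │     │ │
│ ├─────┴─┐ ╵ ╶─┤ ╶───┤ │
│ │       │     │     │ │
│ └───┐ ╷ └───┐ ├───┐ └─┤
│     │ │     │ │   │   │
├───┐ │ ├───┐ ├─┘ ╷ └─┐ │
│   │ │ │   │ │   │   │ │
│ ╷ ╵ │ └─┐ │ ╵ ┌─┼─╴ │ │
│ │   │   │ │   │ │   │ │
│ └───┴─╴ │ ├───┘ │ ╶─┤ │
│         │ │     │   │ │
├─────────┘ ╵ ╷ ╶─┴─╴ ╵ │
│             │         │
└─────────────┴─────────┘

Using BFS/flood-fill to find all reachable cells from A:
Maze size: 12 × 12 = 144 total cells
All cells are reachable — the maze is fully connected.
Reachable cells: 144

Reachable region (· marks reachable cells):

┌─┬─────┬─────┬─────────┐
│A│· · ·│· · ·│· · · · ·│
│ │ ╷ ╶─┘ ┌─┐ └─┬─╴ ┌───┤
│·│·│· · ·│·│· ·│· ·│· ·│
│ ╵ ├───┬─┘ ├─╴ │ ╶─┘ ╷ │
│· ·│· ·│· ·│· ·│· · ·│·│
│ ╶─┘ ╷ ├─╴ │ ┌─┤ ┌───┘ │
│· · ·│·│· ·│·│·│·│· · ·│
├─────┤ │ ┌─┘ │ ╵ │ ╶─┐ │
│· · ·│·│·│· ·│· ·│· ·│·│
│ ╷ ╶─┘ │ └─┬─┘ ┌─┴─╴ │ │
│·│· · ·│· ·│· ·│· · ·│·│
│ ├─────┴─┐ ╵ ╶─┤ ╶───┤ │
│·│· · · ·│· · ·│· · ·│·│
│ └───┐ ╷ └───┐ ├───┐ └─┤
│· · ·│·│· · ·│·│· ·│· ·│
├───┐ │ ├───┐ ├─┘ ╷ └─┐ │
│· ·│·│·│· ·│·│· ·│· ·│·│
│ ╷ ╵ │ └─┐ │ ╵ ┌─┼─╴ │ │
│·│· ·│· ·│·│· ·│·│· ·│·│
│ └───┴─╴ │ ├───┘ │ ╶─┤ │
│· · · · ·│·│· · ·│· ·│·│
├─────────┘ ╵ ╷ ╶─┴─╴ ╵ │
│· · · · · · ·│· · · · ·│
└─────────────┴─────────┘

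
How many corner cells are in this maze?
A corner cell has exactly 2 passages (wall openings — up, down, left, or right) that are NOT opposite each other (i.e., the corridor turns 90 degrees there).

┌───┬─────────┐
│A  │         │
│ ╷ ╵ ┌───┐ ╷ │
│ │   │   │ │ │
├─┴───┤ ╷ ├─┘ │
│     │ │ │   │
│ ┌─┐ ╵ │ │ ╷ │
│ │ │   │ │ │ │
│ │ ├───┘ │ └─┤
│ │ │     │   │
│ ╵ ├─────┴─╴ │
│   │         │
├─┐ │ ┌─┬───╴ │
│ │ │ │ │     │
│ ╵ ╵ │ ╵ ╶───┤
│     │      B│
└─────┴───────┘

Counting corner cells (2 non-opposite passages):
Total corners: 23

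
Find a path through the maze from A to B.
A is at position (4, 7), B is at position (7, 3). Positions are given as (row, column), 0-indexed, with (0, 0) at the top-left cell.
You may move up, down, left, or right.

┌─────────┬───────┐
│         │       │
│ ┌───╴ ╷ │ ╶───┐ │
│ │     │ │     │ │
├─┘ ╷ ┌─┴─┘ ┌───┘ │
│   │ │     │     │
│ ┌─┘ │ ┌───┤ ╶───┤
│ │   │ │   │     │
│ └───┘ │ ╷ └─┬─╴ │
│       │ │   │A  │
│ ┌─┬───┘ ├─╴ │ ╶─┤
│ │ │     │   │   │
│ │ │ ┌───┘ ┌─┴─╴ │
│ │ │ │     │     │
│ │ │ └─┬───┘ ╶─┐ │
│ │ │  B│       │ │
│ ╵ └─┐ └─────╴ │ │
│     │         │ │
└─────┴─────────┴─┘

Finding the shortest path from (4, 7) to (7, 3):
Path length: 13 steps
Directions: down → right → down → left → left → down → right → down → left → left → left → left → up

Solution:

┌─────────┬───────┐
│         │       │
│ ┌───╴ ╷ │ ╶───┐ │
│ │     │ │     │ │
├─┘ ╷ ┌─┴─┘ ┌───┘ │
│   │ │     │     │
│ ┌─┘ │ ┌───┤ ╶───┤
│ │   │ │   │     │
│ └───┘ │ ╷ └─┬─╴ │
│       │ │   │A  │
│ ┌─┬───┘ ├─╴ │ ╶─┤
│ │ │     │   │↳ ↓│
│ │ │ ┌───┘ ┌─┴─╴ │
│ │ │ │     │↓ ← ↲│
│ │ │ └─┬───┘ ╶─┐ │
│ │ │  B│    ↳ ↓│ │
│ ╵ └─┐ └─────╴ │ │
│     │↑ ← ← ← ↲│ │
└─────┴─────────┴─┘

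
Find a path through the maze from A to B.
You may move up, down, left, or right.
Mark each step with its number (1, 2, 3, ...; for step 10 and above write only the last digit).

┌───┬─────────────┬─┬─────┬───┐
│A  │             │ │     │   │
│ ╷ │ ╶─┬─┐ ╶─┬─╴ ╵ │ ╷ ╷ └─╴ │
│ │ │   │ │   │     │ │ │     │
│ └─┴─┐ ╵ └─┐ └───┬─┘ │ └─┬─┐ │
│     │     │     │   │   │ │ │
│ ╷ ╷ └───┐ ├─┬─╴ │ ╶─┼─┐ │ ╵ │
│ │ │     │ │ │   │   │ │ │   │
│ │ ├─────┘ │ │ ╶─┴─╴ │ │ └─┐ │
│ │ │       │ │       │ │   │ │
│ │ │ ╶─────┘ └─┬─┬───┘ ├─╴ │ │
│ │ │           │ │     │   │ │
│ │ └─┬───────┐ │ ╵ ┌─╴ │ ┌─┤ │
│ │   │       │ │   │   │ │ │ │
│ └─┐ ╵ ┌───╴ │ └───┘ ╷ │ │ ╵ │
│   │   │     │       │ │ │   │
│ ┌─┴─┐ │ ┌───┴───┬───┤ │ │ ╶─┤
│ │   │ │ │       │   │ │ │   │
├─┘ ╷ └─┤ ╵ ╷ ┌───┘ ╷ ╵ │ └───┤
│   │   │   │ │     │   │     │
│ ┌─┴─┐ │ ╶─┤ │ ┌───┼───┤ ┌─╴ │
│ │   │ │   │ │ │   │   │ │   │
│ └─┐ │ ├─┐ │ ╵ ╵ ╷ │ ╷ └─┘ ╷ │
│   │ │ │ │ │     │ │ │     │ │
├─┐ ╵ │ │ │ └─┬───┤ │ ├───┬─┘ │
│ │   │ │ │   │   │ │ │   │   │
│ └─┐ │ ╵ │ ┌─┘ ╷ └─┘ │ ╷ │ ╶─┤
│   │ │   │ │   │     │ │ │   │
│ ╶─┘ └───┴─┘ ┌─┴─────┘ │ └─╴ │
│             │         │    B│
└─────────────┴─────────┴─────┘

Finding the shortest path through the maze:
Path length: 102 steps
Directions: down → down → right → down → down → down → down → right → down → right → up → right → right → right → down → left → left → down → down → right → up → right → down → down → down → right → up → up → right → right → up → right → down → right → up → up → up → left → down → left → left → left → up → up → left → left → left → left → left → up → right → right → right → up → up → left → left → up → left → up → right → right → right → down → right → down → right → right → down → left → down → right → right → right → up → left → up → right → up → up → right → down → down → right → down → down → right → down → left → down → down → down → down → right → right → down → down → down → left → down → right → down

Solution:

┌───┬─────────────┬─┬─────┬───┐
│A  │0 1 2 3      │ │0 1  │   │
│ ╷ │ ╶─┬─┐ ╶─┬─╴ ╵ │ ╷ ╷ └─╴ │
│1│ │9 8│ │4 5│     │9│2│     │
│ └─┴─┐ ╵ └─┐ └───┬─┘ │ └─┬─┐ │
│2 3  │7 6 5│6 7 8│7 8│3 4│ │ │
│ ╷ ╷ └───┐ ├─┬─╴ │ ╶─┼─┐ │ ╵ │
│ │4│     │4│ │0 9│6 5│ │5│   │
│ │ ├─────┘ │ │ ╶─┴─╴ │ │ └─┐ │
│ │5│0 1 2 3│ │1 2 3 4│ │6 7│ │
│ │ │ ╶─────┘ └─┬─┬───┘ ├─╴ │ │
│ │6│9 8 7 6 5 4│ │     │9 8│ │
│ │ └─┬───────┐ │ ╵ ┌─╴ │ ┌─┤ │
│ │7 8│1 2 3 4│3│   │8 7│0│ │ │
│ └─┐ ╵ ┌───╴ │ └───┘ ╷ │ │ ╵ │
│   │9 0│7 6 5│2 1 0 9│6│1│   │
│ ┌─┴─┐ │ ┌───┴───┬───┤ │ │ ╶─┤
│ │   │ │8│1 2    │1 2│5│2│   │
├─┘ ╷ └─┤ ╵ ╷ ┌───┘ ╷ ╵ │ └───┤
│   │   │9 0│3│8 9 0│3 4│3 4 5│
│ ┌─┴─┐ │ ╶─┤ │ ┌───┼───┤ ┌─╴ │
│ │   │ │   │4│7│   │   │ │  6│
│ └─┐ │ ├─┐ │ ╵ ╵ ╷ │ ╷ └─┘ ╷ │
│   │ │ │ │ │5 6  │ │ │     │7│
├─┐ ╵ │ │ │ └─┬───┤ │ ├───┬─┘ │
│ │   │ │ │   │   │ │ │   │9 8│
│ └─┐ │ ╵ │ ┌─┘ ╷ └─┘ │ ╷ │ ╶─┤
│   │ │   │ │   │     │ │ │0 1│
│ ╶─┘ └───┴─┘ ┌─┴─────┘ │ └─╴ │
│             │         │    B│
└─────────────┴─────────┴─────┘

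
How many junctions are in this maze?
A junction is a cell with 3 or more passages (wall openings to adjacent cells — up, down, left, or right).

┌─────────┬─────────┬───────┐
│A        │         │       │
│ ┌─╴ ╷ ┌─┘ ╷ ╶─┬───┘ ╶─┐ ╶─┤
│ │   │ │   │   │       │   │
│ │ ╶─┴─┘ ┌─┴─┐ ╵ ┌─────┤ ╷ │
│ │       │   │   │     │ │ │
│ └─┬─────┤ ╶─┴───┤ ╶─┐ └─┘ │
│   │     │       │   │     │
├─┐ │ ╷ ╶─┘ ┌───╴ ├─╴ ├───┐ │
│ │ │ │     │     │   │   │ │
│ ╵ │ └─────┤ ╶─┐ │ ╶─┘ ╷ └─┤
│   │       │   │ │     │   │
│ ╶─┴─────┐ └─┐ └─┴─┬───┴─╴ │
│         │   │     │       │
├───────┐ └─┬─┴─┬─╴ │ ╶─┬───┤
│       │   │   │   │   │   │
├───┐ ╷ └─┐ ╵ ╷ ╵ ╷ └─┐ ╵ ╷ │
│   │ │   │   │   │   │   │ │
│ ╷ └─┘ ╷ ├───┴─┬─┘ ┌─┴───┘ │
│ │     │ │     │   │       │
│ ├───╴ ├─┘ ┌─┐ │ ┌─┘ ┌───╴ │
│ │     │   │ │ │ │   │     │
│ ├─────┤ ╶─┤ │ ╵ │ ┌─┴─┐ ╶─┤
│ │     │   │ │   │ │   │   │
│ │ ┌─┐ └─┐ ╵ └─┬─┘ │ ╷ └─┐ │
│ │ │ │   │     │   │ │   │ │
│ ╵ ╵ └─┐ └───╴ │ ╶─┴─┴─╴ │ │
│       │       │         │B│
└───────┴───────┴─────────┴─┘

Checking each cell for number of passages:

Junctions found (3+ passages):
  (0, 2): 3 passages
  (0, 3): 3 passages
  (0, 6): 3 passages
  (0, 12): 3 passages
  (1, 10): 3 passages
  (1, 12): 3 passages
  (3, 3): 3 passages
  (3, 5): 3 passages
  (3, 13): 3 passages
  (4, 8): 3 passages
  (5, 0): 3 passages
  (7, 2): 3 passages
  (7, 9): 3 passages
  (8, 3): 3 passages
  (8, 9): 3 passages
  (9, 3): 3 passages
  (9, 13): 3 passages
  (10, 12): 3 passages
  (12, 6): 3 passages
  (13, 1): 3 passages
  (13, 2): 3 passages
Total junctions: 21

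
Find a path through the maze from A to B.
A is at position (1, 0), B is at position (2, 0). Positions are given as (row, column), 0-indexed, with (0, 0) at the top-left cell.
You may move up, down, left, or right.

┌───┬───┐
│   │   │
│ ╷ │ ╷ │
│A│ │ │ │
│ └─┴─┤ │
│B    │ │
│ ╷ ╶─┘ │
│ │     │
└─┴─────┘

Finding the shortest path from (1, 0) to (2, 0):
Path length: 1 steps
Directions: down

Solution:

┌───┬───┐
│   │   │
│ ╷ │ ╷ │
│A│ │ │ │
│ └─┴─┤ │
│B    │ │
│ ╷ ╶─┘ │
│ │     │
└─┴─────┘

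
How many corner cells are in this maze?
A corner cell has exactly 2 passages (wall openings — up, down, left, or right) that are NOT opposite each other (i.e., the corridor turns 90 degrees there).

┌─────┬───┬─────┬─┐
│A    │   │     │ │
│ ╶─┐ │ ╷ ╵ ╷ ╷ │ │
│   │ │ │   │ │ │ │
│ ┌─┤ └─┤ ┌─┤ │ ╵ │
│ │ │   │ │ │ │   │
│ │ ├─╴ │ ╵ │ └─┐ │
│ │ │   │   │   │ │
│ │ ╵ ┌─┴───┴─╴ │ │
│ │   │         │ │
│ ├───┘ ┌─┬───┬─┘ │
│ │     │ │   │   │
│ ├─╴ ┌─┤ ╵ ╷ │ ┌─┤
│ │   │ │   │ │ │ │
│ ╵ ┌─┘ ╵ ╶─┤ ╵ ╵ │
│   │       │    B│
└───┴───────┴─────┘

Counting corner cells (2 non-opposite passages):
Total corners: 32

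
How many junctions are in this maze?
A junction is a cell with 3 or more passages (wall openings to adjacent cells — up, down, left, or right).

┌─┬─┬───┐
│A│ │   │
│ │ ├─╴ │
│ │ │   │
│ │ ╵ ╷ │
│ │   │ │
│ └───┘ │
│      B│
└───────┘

Checking each cell for number of passages:

Junctions found (3+ passages):
  (1, 3): 3 passages
Total junctions: 1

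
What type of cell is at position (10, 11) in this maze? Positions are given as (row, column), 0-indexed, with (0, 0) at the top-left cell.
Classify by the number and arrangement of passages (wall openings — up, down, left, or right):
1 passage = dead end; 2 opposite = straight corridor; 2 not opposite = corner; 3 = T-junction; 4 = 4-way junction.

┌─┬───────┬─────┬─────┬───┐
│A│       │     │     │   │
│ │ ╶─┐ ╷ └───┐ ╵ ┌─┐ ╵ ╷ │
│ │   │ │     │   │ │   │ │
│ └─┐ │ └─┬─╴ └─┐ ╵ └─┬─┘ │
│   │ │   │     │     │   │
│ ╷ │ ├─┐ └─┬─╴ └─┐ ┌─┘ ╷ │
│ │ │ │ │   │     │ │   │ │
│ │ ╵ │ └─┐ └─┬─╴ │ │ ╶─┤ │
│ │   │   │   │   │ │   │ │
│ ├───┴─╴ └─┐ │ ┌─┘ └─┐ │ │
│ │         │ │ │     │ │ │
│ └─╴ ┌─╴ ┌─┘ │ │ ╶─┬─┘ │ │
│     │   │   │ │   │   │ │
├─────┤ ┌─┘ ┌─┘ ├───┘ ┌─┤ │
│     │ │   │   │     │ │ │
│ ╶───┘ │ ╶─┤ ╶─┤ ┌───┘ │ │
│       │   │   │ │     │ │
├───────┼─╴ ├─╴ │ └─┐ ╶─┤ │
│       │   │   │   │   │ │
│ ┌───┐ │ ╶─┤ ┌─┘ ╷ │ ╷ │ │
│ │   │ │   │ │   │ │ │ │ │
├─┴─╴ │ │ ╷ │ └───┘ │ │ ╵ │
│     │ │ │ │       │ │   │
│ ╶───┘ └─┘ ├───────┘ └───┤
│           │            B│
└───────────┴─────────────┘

Checking cell at (10, 11):
Number of passages: 2
Cell type: straight corridor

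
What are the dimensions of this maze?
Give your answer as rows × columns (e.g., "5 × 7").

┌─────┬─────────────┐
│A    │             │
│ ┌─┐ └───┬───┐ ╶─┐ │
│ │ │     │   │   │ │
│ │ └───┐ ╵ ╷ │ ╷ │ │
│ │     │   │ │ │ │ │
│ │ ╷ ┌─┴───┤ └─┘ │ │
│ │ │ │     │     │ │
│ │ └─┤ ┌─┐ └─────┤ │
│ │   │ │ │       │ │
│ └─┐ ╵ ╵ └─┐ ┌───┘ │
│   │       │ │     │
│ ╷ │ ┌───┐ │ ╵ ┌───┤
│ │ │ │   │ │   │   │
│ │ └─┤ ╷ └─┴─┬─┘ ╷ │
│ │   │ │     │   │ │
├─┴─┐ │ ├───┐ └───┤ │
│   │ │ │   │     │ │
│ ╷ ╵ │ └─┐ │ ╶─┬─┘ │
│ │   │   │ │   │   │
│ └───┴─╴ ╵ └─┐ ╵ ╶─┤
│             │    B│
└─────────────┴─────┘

Counting the maze dimensions:
Rows (vertical): 11
Columns (horizontal): 10
Dimensions: 11 × 10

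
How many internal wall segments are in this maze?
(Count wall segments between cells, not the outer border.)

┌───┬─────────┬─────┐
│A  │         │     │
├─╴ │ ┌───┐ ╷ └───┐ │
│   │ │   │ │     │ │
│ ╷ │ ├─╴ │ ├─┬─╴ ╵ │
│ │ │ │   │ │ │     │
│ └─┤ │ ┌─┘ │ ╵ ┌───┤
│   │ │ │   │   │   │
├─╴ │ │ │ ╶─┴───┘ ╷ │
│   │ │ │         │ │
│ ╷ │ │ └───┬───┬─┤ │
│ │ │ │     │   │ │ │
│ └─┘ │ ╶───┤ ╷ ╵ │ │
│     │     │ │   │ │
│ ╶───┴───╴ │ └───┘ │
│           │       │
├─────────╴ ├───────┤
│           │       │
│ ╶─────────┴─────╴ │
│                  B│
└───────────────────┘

Counting internal wall segments:
Total internal walls: 81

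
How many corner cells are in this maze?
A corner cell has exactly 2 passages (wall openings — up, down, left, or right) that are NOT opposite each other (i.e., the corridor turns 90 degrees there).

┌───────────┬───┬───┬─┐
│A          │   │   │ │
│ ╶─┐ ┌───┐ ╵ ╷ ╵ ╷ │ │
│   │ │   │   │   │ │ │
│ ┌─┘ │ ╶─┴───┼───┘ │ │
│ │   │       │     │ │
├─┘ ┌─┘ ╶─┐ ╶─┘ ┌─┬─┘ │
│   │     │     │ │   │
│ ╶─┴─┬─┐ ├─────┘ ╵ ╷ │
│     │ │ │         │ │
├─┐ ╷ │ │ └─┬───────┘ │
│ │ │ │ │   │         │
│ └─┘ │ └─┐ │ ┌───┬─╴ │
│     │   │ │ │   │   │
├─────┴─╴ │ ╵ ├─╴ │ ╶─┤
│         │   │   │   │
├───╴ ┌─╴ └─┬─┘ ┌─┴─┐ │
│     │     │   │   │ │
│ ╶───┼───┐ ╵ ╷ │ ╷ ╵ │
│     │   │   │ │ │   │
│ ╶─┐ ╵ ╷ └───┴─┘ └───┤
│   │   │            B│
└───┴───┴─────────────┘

Counting corner cells (2 non-opposite passages):
Total corners: 57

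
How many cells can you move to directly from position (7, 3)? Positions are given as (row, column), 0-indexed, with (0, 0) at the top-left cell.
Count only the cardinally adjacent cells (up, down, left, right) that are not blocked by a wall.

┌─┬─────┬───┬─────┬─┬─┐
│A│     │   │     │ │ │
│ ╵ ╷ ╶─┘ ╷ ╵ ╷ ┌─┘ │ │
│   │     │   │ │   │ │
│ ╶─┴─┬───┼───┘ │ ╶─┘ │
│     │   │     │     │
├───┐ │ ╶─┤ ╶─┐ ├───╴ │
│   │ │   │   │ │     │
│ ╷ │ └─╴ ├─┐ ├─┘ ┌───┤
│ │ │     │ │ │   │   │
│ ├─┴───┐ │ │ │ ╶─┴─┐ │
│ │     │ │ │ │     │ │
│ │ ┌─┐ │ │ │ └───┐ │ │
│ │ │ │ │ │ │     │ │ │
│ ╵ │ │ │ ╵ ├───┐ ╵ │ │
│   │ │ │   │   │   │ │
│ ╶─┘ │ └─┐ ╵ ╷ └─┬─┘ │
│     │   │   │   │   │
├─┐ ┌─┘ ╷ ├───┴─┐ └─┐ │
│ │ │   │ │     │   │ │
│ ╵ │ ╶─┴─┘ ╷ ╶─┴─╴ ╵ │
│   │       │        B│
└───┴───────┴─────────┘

Checking passable neighbors of (7, 3):
Neighbors: (6, 3), (8, 3)
Count: 2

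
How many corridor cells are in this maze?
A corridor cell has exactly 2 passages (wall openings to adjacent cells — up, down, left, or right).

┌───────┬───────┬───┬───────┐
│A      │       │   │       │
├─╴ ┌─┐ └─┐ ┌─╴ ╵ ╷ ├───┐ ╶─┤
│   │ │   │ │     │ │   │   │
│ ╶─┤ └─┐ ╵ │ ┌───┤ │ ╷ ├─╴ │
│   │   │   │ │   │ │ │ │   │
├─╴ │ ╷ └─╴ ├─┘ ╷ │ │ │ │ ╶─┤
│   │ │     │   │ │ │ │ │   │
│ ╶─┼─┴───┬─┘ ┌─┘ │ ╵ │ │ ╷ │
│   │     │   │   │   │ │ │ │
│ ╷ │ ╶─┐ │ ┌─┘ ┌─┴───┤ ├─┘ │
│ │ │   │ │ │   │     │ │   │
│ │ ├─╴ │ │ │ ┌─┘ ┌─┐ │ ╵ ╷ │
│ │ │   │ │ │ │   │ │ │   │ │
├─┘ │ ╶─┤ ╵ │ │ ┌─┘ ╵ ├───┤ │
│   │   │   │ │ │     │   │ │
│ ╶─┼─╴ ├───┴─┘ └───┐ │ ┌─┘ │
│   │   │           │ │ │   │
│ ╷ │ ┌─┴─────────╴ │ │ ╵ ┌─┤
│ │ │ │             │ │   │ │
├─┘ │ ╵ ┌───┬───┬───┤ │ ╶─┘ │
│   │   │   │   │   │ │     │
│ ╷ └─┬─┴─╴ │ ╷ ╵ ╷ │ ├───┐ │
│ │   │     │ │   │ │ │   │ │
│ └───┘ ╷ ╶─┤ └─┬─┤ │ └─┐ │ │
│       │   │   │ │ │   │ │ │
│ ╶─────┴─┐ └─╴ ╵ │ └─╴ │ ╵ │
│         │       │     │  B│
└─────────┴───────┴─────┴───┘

Counting cells with exactly 2 passages:
Total corridor cells: 156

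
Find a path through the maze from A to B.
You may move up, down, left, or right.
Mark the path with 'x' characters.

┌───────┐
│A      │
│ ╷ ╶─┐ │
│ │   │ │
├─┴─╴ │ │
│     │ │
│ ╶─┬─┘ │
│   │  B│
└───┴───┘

Finding the shortest path through the maze:
Path length: 6 steps
Directions: right → right → right → down → down → down

Solution:

┌───────┐
│A x x x│
│ ╷ ╶─┐ │
│ │   │x│
├─┴─╴ │ │
│     │x│
│ ╶─┬─┘ │
│   │  B│
└───┴───┘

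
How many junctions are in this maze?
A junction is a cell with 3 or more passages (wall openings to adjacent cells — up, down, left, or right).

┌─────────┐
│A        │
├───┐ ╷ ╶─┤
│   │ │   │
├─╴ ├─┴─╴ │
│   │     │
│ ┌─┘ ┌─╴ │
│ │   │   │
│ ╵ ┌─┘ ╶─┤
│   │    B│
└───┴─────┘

Checking each cell for number of passages:

Junctions found (3+ passages):
  (0, 2): 3 passages
  (0, 3): 3 passages
  (2, 4): 3 passages
  (4, 3): 3 passages
Total junctions: 4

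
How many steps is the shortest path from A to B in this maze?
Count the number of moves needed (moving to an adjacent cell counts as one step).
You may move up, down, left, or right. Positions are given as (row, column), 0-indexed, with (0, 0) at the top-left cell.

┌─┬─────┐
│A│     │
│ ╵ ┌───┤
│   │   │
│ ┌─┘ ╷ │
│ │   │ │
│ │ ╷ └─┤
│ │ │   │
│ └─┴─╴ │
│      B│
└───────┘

Using BFS to find shortest path:
Start: (0, 0), End: (4, 3)
Path found:
(0,0) → (1,0) → (2,0) → (3,0) → (4,0) → (4,1) → (4,2) → (4,3)
Number of steps: 7

Solution:

┌─┬─────┐
│A│     │
│ ╵ ┌───┤
│↓  │   │
│ ┌─┘ ╷ │
│↓│   │ │
│ │ ╷ └─┤
│↓│ │   │
│ └─┴─╴ │
│↳ → → B│
└───────┘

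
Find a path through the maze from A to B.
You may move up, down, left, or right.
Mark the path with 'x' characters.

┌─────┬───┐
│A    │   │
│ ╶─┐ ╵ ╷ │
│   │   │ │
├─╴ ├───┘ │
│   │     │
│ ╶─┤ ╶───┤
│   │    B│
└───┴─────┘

Finding the shortest path through the maze:
Path length: 13 steps
Directions: right → right → down → right → up → right → down → down → left → left → down → right → right

Solution:

┌─────┬───┐
│A x x│x x│
│ ╶─┐ ╵ ╷ │
│   │x x│x│
├─╴ ├───┘ │
│   │x x x│
│ ╶─┤ ╶───┤
│   │x x B│
└───┴─────┘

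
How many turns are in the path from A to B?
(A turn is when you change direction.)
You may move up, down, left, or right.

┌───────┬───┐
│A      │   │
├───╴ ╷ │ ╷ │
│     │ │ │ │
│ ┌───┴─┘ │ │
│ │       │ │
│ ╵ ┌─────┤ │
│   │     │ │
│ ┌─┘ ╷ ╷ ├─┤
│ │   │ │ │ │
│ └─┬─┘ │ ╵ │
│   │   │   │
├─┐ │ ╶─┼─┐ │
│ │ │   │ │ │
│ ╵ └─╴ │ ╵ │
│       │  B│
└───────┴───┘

Directions: right, right, down, left, left, down, down, down, down, right, down, down, right, right, up, left, up, right, up, up, right, down, down, right, down, down
Number of turns: 15

Solution:

┌───────┬───┐
│A → ↓  │   │
├───╴ ╷ │ ╷ │
│↓ ← ↲│ │ │ │
│ ┌───┴─┘ │ │
│↓│       │ │
│ ╵ ┌─────┤ │
│↓  │  ↱ ↓│ │
│ ┌─┘ ╷ ╷ ├─┤
│↓│   │↑│↓│ │
│ └─┬─┘ │ ╵ │
│↳ ↓│↱ ↑│↳ ↓│
├─┐ │ ╶─┼─┐ │
│ │↓│↑ ↰│ │↓│
│ ╵ └─╴ │ ╵ │
│  ↳ → ↑│  B│
└───────┴───┘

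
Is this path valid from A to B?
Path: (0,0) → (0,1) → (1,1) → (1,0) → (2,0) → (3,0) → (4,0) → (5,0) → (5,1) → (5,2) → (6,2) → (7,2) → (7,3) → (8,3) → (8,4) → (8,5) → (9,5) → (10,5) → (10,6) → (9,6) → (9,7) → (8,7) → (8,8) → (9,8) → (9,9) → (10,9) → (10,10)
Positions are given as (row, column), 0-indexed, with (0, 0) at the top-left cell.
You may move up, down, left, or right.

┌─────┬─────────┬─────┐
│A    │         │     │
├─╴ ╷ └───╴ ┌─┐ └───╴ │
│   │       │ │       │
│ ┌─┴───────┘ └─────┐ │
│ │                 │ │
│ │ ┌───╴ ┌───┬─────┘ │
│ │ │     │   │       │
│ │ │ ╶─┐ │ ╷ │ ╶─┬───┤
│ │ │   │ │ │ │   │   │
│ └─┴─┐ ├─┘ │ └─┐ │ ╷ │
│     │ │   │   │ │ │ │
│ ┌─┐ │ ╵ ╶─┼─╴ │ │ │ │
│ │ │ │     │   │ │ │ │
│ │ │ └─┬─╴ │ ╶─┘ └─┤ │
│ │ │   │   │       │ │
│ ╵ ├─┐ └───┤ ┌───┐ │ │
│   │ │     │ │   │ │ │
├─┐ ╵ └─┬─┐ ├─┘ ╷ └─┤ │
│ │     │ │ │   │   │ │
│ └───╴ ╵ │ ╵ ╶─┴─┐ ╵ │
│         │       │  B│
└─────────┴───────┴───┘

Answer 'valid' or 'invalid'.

Checking path validity:
Result: All consecutive moves are passable.

valid

Correct solution:

┌─────┬─────────┬─────┐
│A ↓  │         │     │
├─╴ ╷ └───╴ ┌─┐ └───╴ │
│↓ ↲│       │ │       │
│ ┌─┴───────┘ └─────┐ │
│↓│                 │ │
│ │ ┌───╴ ┌───┬─────┘ │
│↓│ │     │   │       │
│ │ │ ╶─┐ │ ╷ │ ╶─┬───┤
│↓│ │   │ │ │ │   │   │
│ └─┴─┐ ├─┘ │ └─┐ │ ╷ │
│↳ → ↓│ │   │   │ │ │ │
│ ┌─┐ │ ╵ ╶─┼─╴ │ │ │ │
│ │ │↓│     │   │ │ │ │
│ │ │ └─┬─╴ │ ╶─┘ └─┤ │
│ │ │↳ ↓│   │       │ │
│ ╵ ├─┐ └───┤ ┌───┐ │ │
│   │ │↳ → ↓│ │↱ ↓│ │ │
├─┐ ╵ └─┬─┐ ├─┘ ╷ └─┤ │
│ │     │ │↓│↱ ↑│↳ ↓│ │
│ └───╴ ╵ │ ╵ ╶─┴─┐ ╵ │
│         │↳ ↑    │↳ B│
└─────────┴───────┴───┘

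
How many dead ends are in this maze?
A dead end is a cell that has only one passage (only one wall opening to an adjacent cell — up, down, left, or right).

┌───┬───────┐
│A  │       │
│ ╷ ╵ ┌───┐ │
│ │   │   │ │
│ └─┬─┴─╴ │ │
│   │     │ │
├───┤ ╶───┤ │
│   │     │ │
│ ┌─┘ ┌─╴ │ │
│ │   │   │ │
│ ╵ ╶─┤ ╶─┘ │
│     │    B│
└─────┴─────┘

Checking each cell for number of passages:

Dead ends found at positions:
  (1, 3)
  (2, 1)
  (3, 1)
  (5, 2)
Total dead ends: 4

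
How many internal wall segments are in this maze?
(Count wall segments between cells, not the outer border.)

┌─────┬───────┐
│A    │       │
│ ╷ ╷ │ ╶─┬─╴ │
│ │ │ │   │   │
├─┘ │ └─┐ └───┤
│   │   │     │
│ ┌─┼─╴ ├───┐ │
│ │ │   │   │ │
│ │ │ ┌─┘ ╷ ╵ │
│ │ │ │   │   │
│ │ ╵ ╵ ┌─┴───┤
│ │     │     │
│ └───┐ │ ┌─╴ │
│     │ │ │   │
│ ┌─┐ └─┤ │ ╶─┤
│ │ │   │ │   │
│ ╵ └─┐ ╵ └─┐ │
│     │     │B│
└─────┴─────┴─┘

Counting internal wall segments:
Total internal walls: 48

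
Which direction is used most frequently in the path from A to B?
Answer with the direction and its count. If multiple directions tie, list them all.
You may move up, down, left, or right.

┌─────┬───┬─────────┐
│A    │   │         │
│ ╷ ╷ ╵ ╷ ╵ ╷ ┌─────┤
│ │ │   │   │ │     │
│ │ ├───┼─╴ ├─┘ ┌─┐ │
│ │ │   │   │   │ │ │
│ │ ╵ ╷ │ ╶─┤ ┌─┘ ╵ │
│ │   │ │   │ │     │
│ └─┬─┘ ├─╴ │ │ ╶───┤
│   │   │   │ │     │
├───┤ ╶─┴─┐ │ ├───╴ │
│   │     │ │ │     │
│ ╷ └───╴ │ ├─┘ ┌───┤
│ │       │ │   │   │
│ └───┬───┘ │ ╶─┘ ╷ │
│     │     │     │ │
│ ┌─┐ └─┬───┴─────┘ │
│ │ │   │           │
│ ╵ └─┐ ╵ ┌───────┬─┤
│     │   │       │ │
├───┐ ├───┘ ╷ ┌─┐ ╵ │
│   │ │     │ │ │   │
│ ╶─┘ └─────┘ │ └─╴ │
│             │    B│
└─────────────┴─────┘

Directions: right, down, down, down, right, up, right, down, down, left, down, right, right, down, left, left, left, up, left, down, down, down, down, right, right, down, down, right, right, right, right, up, up, right, right, down, right, down
Counts: {'right': 14, 'down': 15, 'up': 4, 'left': 5}
Most common: down (15 times)

Solution:

┌─────┬───┬─────────┐
│A ↓  │   │         │
│ ╷ ╷ ╵ ╷ ╵ ╷ ┌─────┤
│ │↓│   │   │ │     │
│ │ ├───┼─╴ ├─┘ ┌─┐ │
│ │↓│↱ ↓│   │   │ │ │
│ │ ╵ ╷ │ ╶─┤ ┌─┘ ╵ │
│ │↳ ↑│↓│   │ │     │
│ └─┬─┘ ├─╴ │ │ ╶───┤
│   │↓ ↲│   │ │     │
├───┤ ╶─┴─┐ │ ├───╴ │
│↓ ↰│↳ → ↓│ │ │     │
│ ╷ └───╴ │ ├─┘ ┌───┤
│↓│↑ ← ← ↲│ │   │   │
│ └───┬───┘ │ ╶─┘ ╷ │
│↓    │     │     │ │
│ ┌─┐ └─┬───┴─────┘ │
│↓│ │   │           │
│ ╵ └─┐ ╵ ┌───────┬─┤
│↳ → ↓│   │  ↱ → ↓│ │
├───┐ ├───┘ ╷ ┌─┐ ╵ │
│   │↓│     │↑│ │↳ ↓│
│ ╶─┘ └─────┘ │ └─╴ │
│    ↳ → → → ↑│    B│
└─────────────┴─────┘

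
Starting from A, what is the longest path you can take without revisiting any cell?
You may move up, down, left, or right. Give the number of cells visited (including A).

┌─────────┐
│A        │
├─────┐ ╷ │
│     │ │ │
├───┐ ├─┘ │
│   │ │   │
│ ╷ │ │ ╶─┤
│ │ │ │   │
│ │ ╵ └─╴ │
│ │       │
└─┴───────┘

Finding longest simple path using DFS:
Start: (0, 0)
Longest path visits 19 cells
Path: A → right → right → right → right → down → down → left → down → right → down → left → left → left → up → up → left → down → down

Solution:

┌─────────┐
│A → → → ↓│
├─────┐ ╷ │
│     │ │↓│
├───┐ ├─┘ │
│↓ ↰│ │↓ ↲│
│ ╷ │ │ ╶─┤
│↓│↑│ │↳ ↓│
│ │ ╵ └─╴ │
│B│↑ ← ← ↲│
└─┴───────┘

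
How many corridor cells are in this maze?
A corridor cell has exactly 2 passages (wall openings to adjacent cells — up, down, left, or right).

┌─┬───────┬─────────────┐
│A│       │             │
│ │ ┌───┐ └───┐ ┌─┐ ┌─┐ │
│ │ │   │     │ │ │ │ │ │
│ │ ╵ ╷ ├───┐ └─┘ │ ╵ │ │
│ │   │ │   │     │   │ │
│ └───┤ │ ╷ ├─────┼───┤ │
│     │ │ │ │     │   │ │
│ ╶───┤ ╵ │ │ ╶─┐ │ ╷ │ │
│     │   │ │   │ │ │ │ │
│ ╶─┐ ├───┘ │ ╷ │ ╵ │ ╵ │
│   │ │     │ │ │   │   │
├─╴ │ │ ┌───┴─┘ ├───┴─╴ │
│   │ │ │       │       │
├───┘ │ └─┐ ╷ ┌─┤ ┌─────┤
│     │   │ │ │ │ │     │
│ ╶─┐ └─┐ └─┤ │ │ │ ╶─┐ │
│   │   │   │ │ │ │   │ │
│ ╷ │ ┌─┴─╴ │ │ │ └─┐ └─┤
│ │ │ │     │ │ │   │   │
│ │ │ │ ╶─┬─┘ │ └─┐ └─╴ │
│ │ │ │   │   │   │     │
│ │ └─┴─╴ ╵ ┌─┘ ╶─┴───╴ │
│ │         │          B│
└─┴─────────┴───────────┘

Counting cells with exactly 2 passages:
Total corridor cells: 112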